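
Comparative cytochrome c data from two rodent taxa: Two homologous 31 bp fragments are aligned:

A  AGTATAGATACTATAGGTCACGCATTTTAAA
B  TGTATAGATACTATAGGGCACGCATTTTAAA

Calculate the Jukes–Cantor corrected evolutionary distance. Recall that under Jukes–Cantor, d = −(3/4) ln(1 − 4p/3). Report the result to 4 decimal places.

0.0675

The sequences differ at 2 of 31 sites (1, 18), so p = 2/31 ≈ 0.064516.
d = −(3/4) ln(1 − 4p/3) = −0.75 ln(1 − 0.086021) = −0.75 ln(0.913979)
  = −0.75 × (-0.089948) = 0.067461 substitutions/site.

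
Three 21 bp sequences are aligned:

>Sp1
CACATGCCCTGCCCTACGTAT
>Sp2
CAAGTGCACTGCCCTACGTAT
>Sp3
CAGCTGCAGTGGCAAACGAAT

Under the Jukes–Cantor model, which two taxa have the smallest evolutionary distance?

Sp1 and Sp2

Sp1–Sp2: 3/21 differ, p = 0.143, d = 0.158.
Sp1–Sp3: 8/21 differ, p = 0.381, d = 0.532.
Sp2–Sp3: 7/21 differ, p = 0.333, d = 0.441.
The smallest distance is between Sp1 and Sp2.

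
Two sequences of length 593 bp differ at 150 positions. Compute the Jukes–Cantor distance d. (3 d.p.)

p = 150/593 ≈ 0.252951.
d = −(3/4) ln(1 − 4p/3) = −0.75 ln(1 − 0.337268) = −0.75 ln(0.662732)
  = −0.75 × (-0.411385) = 0.308539 substitutions/site.

0.309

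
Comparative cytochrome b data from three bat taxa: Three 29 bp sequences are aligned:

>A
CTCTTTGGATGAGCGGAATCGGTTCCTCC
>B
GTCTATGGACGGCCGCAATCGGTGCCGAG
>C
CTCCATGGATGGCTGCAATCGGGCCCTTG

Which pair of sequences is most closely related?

B and C

A–B: 10/29 differ, p = 0.345, d = 0.462.
A–C: 10/29 differ, p = 0.345, d = 0.462.
B–C: 8/29 differ, p = 0.276, d = 0.344.
The smallest distance is between B and C.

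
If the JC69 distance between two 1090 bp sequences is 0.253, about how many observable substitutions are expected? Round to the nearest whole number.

234

Invert JC69: p = (3/4)(1 − e^(−4d/3)) = 0.75 × (1 − e^(-0.337333)) = 0.75 × (1 − 0.713671) = 0.214747.
Expected differing sites = pL ≈ 0.214747 × 1090 = 234.07423 ≈ 234.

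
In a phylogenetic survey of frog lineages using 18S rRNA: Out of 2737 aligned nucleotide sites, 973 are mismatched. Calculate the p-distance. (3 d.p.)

p = 973/2737 = 0.355498… ≈ 0.355 (to 3 d.p.).

0.355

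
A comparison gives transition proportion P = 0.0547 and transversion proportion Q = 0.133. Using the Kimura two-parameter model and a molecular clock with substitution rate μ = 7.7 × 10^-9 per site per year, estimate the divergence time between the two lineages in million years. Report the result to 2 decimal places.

Under the Kimura two-parameter model, d = −½ ln(1 − 2P − Q) − ¼ ln(1 − 2Q).
1 − 2P − Q = 0.7576, giving −½ ln(0.7576) = 0.138800.
1 − 2Q = 0.734, giving −¼ ln(0.734) = 0.077312.
d = 0.138800 + 0.077312 = 0.216112.
Under a molecular clock d = 2μt, so t = d/(2μ) = 0.216112 / (2 × 7.7 × 10^-9) = 14.03 million years.

14.03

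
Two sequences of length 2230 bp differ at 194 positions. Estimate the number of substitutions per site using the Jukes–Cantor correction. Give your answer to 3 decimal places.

p = 194/2230 ≈ 0.086996.
d = −(3/4) ln(1 − 4p/3) = −0.75 ln(1 − 0.115995) = −0.75 ln(0.884005)
  = −0.75 × (-0.123293) = 0.092470 substitutions/site.

0.092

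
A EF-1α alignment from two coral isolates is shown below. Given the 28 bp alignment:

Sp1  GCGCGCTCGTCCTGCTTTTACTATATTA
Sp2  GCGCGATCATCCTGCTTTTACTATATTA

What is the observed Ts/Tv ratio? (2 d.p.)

Transitions are A↔G and C↔T; transversions are all other mismatches.
Transitions: 1. Transversions: 1.
R = 1/1 = 1.00.

1.00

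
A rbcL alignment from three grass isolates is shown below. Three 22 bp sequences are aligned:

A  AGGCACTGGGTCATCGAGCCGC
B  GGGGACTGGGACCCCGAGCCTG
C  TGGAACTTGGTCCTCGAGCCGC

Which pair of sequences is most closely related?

A–B: 7/22 differ, p = 0.318, d = 0.414.
A–C: 4/22 differ, p = 0.182, d = 0.208.
B–C: 7/22 differ, p = 0.318, d = 0.414.
The smallest distance is between A and C.

A and C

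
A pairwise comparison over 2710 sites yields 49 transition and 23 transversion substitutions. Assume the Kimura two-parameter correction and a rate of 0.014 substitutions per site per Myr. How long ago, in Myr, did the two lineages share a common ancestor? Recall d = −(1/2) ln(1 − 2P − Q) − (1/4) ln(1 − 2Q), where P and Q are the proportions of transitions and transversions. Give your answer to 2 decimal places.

0.97

P = 49/2710 ≈ 0.018081 and Q = 23/2710 ≈ 0.008487.
Under the Kimura two-parameter model, d = −½ ln(1 − 2P − Q) − ¼ ln(1 − 2Q).
1 − 2P − Q = 0.955351, giving −½ ln(0.955351) = 0.022838.
1 − 2Q = 0.983026, giving −¼ ln(0.983026) = 0.004280.
d = 0.022838 + 0.004280 = 0.027118.
Under a molecular clock d = 2μt, so t = d/(2μ) = 0.027118 / (2 × 0.014) = 0.97 Myr.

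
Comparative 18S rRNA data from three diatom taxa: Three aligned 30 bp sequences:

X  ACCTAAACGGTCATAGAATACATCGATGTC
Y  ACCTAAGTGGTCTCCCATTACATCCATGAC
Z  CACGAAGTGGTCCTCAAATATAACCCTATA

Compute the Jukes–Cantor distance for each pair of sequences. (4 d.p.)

d(X,Y) = 0.3831, d(X,Z) = 0.7301, d(Y,Z) = 0.6467

X–Y: 9/30 sites differ → p = 0.3, d = −0.75 ln(1 − 0.4) = 0.383119 ≈ 0.3831.
X–Z: 14/30 sites differ → p ≈ 0.466667, d = −0.75 ln(1 − 0.622223) = 0.730088 ≈ 0.7301.
Y–Z: 13/30 sites differ → p ≈ 0.433333, d = −0.75 ln(1 − 0.577777) = 0.646666 ≈ 0.6467.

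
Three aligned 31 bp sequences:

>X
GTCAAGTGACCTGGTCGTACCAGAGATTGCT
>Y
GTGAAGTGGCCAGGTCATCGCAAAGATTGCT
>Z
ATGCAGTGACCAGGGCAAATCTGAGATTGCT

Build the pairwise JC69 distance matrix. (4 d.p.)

X–Y: 7/31 sites differ → p ≈ 0.225806, d = −0.75 ln(1 − 0.301075) = 0.268659 ≈ 0.2687.
X–Z: 9/31 sites differ → p ≈ 0.290323, d = −0.75 ln(1 − 0.387097) = 0.367161 ≈ 0.3672.
Y–Z: 9/31 sites differ → p ≈ 0.290323, d = −0.75 ln(1 − 0.387097) = 0.367161 ≈ 0.3672.

d(X,Y) = 0.2687, d(X,Z) = 0.3672, d(Y,Z) = 0.3672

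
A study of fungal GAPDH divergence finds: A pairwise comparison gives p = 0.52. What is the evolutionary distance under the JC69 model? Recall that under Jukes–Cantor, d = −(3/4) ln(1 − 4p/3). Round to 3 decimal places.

d = −(3/4) ln(1 − 4p/3) = −0.75 ln(1 − 0.693333) = −0.75 ln(0.306667)
  = −0.75 × (-1.181993) = 0.886495 substitutions/site.

0.886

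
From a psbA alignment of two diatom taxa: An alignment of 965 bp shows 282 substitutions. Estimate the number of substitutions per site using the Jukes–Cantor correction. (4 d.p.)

p = 282/965 ≈ 0.292228.
d = −(3/4) ln(1 − 4p/3) = −0.75 ln(1 − 0.389637) = −0.75 ln(0.610363)
  = −0.75 × (-0.493701) = 0.370276 substitutions/site.

0.3703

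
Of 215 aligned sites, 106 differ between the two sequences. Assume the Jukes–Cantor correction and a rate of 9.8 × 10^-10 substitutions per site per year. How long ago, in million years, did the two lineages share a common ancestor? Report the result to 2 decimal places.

p = 106/215 ≈ 0.493023.
d = −(3/4) ln(1 − 4p/3) = −0.75 ln(1 − 0.657364) = −0.75 ln(0.342636)
  = −0.75 × (-1.071087) = 0.803315 substitutions/site.
Under a molecular clock d = 2μt, so t = d/(2μ) = 0.803315 / (2 × 9.8 × 10^-10) = 409.85 million years.

409.85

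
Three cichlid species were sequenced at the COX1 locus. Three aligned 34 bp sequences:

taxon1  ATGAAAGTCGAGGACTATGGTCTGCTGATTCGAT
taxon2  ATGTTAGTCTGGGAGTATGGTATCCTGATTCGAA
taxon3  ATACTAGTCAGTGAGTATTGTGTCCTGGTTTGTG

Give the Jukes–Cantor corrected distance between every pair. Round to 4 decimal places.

d(taxon1,taxon2) = 0.2824, d(taxon1,taxon3) = 0.5972, d(taxon2,taxon3) = 0.3734

taxon1–taxon2: 8/34 sites differ → p ≈ 0.235294, d = −0.75 ln(1 − 0.313725) = 0.282358 ≈ 0.2824.
taxon1–taxon3: 14/34 sites differ → p ≈ 0.411765, d = −0.75 ln(1 − 0.54902) = 0.597249 ≈ 0.5972.
taxon2–taxon3: 10/34 sites differ → p ≈ 0.294118, d = −0.75 ln(1 − 0.392157) = 0.373379 ≈ 0.3734.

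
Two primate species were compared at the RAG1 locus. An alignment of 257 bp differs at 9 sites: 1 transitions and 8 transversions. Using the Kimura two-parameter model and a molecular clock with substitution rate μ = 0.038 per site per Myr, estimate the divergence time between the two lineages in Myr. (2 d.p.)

P = 1/257 ≈ 0.003891 and Q = 8/257 ≈ 0.031128.
Under the Kimura two-parameter model, d = −½ ln(1 − 2P − Q) − ¼ ln(1 − 2Q).
1 − 2P − Q = 0.96109, giving −½ ln(0.96109) = 0.019844.
1 − 2Q = 0.937744, giving −¼ ln(0.937744) = 0.016070.
d = 0.019844 + 0.016070 = 0.035914.
Under a molecular clock d = 2μt, so t = d/(2μ) = 0.035914 / (2 × 0.038) = 0.47 Myr.

0.47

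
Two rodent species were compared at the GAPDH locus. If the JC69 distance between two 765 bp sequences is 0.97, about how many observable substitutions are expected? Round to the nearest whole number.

Invert JC69: p = (3/4)(1 − e^(−4d/3)) = 0.75 × (1 − e^(-1.293333)) = 0.75 × (1 − 0.274355) = 0.544234.
Expected differing sites = pL ≈ 0.544234 × 765 = 416.33901 ≈ 416.

416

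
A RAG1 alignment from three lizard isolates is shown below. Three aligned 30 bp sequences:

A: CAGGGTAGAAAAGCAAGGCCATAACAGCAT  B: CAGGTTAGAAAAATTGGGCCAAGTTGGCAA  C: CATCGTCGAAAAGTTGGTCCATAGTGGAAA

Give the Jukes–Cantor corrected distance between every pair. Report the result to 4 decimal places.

A–B: 11/30 sites differ → p ≈ 0.366667, d = −0.75 ln(1 − 0.488889) = 0.503376 ≈ 0.5034.
A–C: 12/30 sites differ → p = 0.4, d = −0.75 ln(1 − 0.533333) = 0.571605 ≈ 0.5716.
B–C: 10/30 sites differ → p ≈ 0.333333, d = −0.75 ln(1 − 0.444444) = 0.440839 ≈ 0.4408.

d(A,B) = 0.5034, d(A,C) = 0.5716, d(B,C) = 0.4408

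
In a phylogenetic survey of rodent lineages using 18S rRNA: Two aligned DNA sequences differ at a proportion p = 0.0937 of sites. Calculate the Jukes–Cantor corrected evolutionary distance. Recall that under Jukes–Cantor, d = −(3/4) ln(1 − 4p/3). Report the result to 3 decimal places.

d = −(3/4) ln(1 − 4p/3) = −0.75 ln(1 − 0.124933) = −0.75 ln(0.875067)
  = −0.75 × (-0.133455) = 0.100091 substitutions/site.

0.100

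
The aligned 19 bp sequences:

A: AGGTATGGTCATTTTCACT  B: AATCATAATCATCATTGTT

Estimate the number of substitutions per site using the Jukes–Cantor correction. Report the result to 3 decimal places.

The sequences differ at 10 of 19 sites (2, 3, 4, 7, 8, 13, 14, 16, 17, 18), so p = 10/19 ≈ 0.526316.
d = −(3/4) ln(1 − 4p/3) = −0.75 ln(1 − 0.701755) = −0.75 ln(0.298245)
  = −0.75 × (-1.209840) = 0.907380 substitutions/site.

0.907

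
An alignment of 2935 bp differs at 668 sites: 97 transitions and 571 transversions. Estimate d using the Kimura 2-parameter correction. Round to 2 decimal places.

0.27

P = 97/2935 ≈ 0.033049 and Q = 571/2935 ≈ 0.194549.
Under the Kimura two-parameter model, d = −½ ln(1 − 2P − Q) − ¼ ln(1 − 2Q).
1 − 2P − Q = 0.739353, giving −½ ln(0.739353) = 0.150990.
1 − 2Q = 0.610902, giving −¼ ln(0.610902) = 0.123205.
d = 0.150990 + 0.123205 = 0.274195.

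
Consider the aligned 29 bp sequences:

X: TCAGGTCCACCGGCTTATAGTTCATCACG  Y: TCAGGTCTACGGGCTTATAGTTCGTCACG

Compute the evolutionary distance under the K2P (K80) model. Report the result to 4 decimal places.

0.1125

Of 29 sites, 2 differences are transitions and 1 are transversions, so P = 2/29 ≈ 0.068966 and Q = 1/29 ≈ 0.034483.
Under the Kimura two-parameter model, d = −½ ln(1 − 2P − Q) − ¼ ln(1 − 2Q).
1 − 2P − Q = 0.827585, giving −½ ln(0.827585) = 0.094622.
1 − 2Q = 0.931034, giving −¼ ln(0.931034) = 0.017865.
d = 0.094622 + 0.017865 = 0.112487.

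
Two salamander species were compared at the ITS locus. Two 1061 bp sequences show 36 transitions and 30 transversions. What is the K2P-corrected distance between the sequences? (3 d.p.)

0.065

P = 36/1061 ≈ 0.03393 and Q = 30/1061 ≈ 0.028275.
Under the Kimura two-parameter model, d = −½ ln(1 − 2P − Q) − ¼ ln(1 − 2Q).
1 − 2P − Q = 0.903865, giving −½ ln(0.903865) = 0.050538.
1 − 2Q = 0.94345, giving −¼ ln(0.94345) = 0.014553.
d = 0.050538 + 0.014553 = 0.065091.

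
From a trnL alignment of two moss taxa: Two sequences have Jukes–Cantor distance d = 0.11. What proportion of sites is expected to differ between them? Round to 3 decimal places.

0.102

p = (3/4)(1 − e^(−4d/3)) = 0.75 × (1 − e^(-0.146667)) = 0.75 × (1 − 0.863582) = 0.102314.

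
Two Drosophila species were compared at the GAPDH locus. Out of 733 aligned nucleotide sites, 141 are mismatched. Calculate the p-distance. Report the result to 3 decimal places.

0.192

p = 141/733 = 0.192360… ≈ 0.192 (to 3 d.p.).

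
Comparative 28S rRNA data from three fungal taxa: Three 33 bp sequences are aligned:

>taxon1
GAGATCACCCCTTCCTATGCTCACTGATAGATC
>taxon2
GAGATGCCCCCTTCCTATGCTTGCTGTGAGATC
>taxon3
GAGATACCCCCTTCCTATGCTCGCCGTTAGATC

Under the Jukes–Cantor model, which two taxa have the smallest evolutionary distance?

taxon1–taxon2: 6/33 differ, p = 0.182, d = 0.208.
taxon1–taxon3: 5/33 differ, p = 0.152, d = 0.169.
taxon2–taxon3: 4/33 differ, p = 0.121, d = 0.132.
The smallest distance is between taxon2 and taxon3.

taxon2 and taxon3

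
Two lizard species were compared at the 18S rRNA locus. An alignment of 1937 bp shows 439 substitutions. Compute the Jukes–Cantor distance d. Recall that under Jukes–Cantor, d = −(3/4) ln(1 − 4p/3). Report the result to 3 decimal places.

p = 439/1937 ≈ 0.226639.
d = −(3/4) ln(1 − 4p/3) = −0.75 ln(1 − 0.302185) = −0.75 ln(0.697815)
  = −0.75 × (-0.359801) = 0.269851 substitutions/site.

0.270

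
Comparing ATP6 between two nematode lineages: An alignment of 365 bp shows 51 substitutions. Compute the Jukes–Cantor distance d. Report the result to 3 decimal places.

p = 51/365 ≈ 0.139726.
d = −(3/4) ln(1 − 4p/3) = −0.75 ln(1 − 0.186301) = −0.75 ln(0.813699)
  = −0.75 × (-0.206165) = 0.154624 substitutions/site.

0.155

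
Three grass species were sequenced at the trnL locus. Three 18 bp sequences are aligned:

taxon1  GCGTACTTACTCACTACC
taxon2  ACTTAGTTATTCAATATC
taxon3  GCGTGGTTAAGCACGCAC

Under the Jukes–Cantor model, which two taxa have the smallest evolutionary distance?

taxon1–taxon2: 6/18 differ, p = 0.333, d = 0.441.
taxon1–taxon3: 7/18 differ, p = 0.389, d = 0.548.
taxon2–taxon3: 9/18 differ, p = 0.500, d = 0.824.
The smallest distance is between taxon1 and taxon2.

taxon1 and taxon2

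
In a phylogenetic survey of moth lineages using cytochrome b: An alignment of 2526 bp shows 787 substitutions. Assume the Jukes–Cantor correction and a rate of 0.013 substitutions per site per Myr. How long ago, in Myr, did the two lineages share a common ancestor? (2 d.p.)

p = 787/2526 ≈ 0.31156.
d = −(3/4) ln(1 − 4p/3) = −0.75 ln(1 − 0.415413) = −0.75 ln(0.584587)
  = −0.75 × (-0.536850) = 0.402638 substitutions/site.
Under a molecular clock d = 2μt, so t = d/(2μ) = 0.402638 / (2 × 0.013) = 15.49 Myr.

15.49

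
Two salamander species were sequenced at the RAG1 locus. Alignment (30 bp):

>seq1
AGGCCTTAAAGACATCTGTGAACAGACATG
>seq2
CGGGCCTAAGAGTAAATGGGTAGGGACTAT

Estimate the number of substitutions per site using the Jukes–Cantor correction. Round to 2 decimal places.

The sequences differ at 16 of 30 sites, so p = 16/30 ≈ 0.533333.
d = −(3/4) ln(1 − 4p/3) = −0.75 ln(1 − 0.711111) = −0.75 ln(0.288889)
  = −0.75 × (-1.241713) = 0.931285 substitutions/site.

0.93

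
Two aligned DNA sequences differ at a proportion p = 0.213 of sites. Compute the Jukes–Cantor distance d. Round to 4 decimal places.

d = −(3/4) ln(1 − 4p/3) = −0.75 ln(1 − 0.284) = −0.75 ln(0.716)
  = −0.75 × (-0.334075) = 0.250556 substitutions/site.

0.2506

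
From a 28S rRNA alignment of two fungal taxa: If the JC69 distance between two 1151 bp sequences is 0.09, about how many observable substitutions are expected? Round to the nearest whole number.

Invert JC69: p = (3/4)(1 − e^(−4d/3)) = 0.75 × (1 − e^(-0.12)) = 0.75 × (1 − 0.886920) = 0.084810.
Expected differing sites = pL ≈ 0.084810 × 1151 = 97.61631 ≈ 98.

98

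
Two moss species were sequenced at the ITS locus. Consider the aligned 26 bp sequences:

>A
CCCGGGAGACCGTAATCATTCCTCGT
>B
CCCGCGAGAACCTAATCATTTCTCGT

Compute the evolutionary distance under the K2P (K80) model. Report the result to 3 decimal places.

0.172

Of 26 sites, 1 differences are transitions and 3 are transversions, so P = 1/26 ≈ 0.038462 and Q = 3/26 ≈ 0.115385.
Under the Kimura two-parameter model, d = −½ ln(1 − 2P − Q) − ¼ ln(1 − 2Q).
1 − 2P − Q = 0.807691, giving −½ ln(0.807691) = 0.106788.
1 − 2Q = 0.76923, giving −¼ ln(0.76923) = 0.065591.
d = 0.106788 + 0.065591 = 0.172379.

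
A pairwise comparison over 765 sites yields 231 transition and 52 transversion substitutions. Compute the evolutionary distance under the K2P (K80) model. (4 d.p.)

0.5937

P = 231/765 ≈ 0.301961 and Q = 52/765 ≈ 0.067974.
Under the Kimura two-parameter model, d = −½ ln(1 − 2P − Q) − ¼ ln(1 − 2Q).
1 − 2P − Q = 0.328104, giving −½ ln(0.328104) = 0.557212.
1 − 2Q = 0.864052, giving −¼ ln(0.864052) = 0.036531.
d = 0.557212 + 0.036531 = 0.593743.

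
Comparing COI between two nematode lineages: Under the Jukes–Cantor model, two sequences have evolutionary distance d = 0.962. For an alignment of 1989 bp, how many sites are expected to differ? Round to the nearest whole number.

Invert JC69: p = (3/4)(1 − e^(−4d/3)) = 0.75 × (1 − e^(-1.282667)) = 0.75 × (1 − 0.277297) = 0.542027.
Expected differing sites = pL ≈ 0.542027 × 1989 = 1078.091703 ≈ 1078.

1078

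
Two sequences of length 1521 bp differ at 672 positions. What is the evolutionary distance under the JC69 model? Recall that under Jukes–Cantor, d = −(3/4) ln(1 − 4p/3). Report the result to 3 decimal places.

p = 672/1521 ≈ 0.441815.
d = −(3/4) ln(1 − 4p/3) = −0.75 ln(1 − 0.589087) = −0.75 ln(0.410913)
  = −0.75 × (-0.889374) = 0.667031 substitutions/site.

0.667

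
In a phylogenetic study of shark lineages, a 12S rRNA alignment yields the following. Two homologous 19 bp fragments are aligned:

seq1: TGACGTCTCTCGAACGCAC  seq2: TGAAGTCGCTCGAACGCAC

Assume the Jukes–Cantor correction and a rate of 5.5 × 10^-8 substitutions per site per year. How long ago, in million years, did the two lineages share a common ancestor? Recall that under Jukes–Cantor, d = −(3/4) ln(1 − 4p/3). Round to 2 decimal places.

1.03

The sequences differ at 2 of 19 sites (4, 8), so p = 2/19 ≈ 0.105263.
d = −(3/4) ln(1 − 4p/3) = −0.75 ln(1 − 0.140351) = −0.75 ln(0.859649)
  = −0.75 × (-0.151231) = 0.113423 substitutions/site.
Under a molecular clock d = 2μt, so t = d/(2μ) = 0.113423 / (2 × 5.5 × 10^-8) = 1.03 million years.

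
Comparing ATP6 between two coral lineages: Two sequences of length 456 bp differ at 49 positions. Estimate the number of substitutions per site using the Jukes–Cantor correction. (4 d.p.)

p = 49/456 ≈ 0.107456.
d = −(3/4) ln(1 − 4p/3) = −0.75 ln(1 − 0.143275) = −0.75 ln(0.856725)
  = −0.75 × (-0.154638) = 0.115979 substitutions/site.

0.1160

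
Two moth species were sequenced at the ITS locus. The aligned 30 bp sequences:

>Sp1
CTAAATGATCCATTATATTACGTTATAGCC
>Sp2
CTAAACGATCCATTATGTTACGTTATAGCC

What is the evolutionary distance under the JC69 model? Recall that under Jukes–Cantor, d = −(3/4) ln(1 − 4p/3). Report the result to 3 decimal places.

0.070

The sequences differ at 2 of 30 sites (6, 17), so p = 2/30 ≈ 0.066667.
d = −(3/4) ln(1 − 4p/3) = −0.75 ln(1 − 0.088889) = −0.75 ln(0.911111)
  = −0.75 × (-0.093091) = 0.069818 substitutions/site.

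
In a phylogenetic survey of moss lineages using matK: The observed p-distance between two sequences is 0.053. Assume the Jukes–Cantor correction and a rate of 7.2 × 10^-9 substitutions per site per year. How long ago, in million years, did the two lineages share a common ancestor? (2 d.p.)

d = −(3/4) ln(1 − 4p/3) = −0.75 ln(1 − 0.070667) = −0.75 ln(0.929333)
  = −0.75 × (-0.073288) = 0.054966 substitutions/site.
Under a molecular clock d = 2μt, so t = d/(2μ) = 0.054966 / (2 × 7.2 × 10^-9) = 3.82 million years.

3.82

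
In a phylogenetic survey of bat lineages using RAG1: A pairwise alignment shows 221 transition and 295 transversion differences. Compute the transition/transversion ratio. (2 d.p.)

0.75

R = 221/295 = 0.749152… ≈ 0.75 (to 2 d.p.).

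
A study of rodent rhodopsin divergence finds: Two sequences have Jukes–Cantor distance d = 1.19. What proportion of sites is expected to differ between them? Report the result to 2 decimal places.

p = (3/4)(1 − e^(−4d/3)) = 0.75 × (1 − e^(-1.586667)) = 0.75 × (1 − 0.204606) = 0.596546.

0.60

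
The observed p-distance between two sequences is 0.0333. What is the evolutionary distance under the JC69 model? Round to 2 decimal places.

0.03

d = −(3/4) ln(1 − 4p/3) = −0.75 ln(1 − 0.0444) = −0.75 ln(0.9556)
  = −0.75 × (-0.045416) = 0.034062 substitutions/site.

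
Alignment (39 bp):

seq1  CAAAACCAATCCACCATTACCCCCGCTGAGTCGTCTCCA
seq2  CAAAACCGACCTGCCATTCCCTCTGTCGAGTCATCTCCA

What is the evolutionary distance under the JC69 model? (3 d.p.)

The sequences differ at 10 of 39 sites (8, 10, 12, 13, 19, 22, 24, 26, 27, 33), so p = 10/39 ≈ 0.25641.
d = −(3/4) ln(1 − 4p/3) = −0.75 ln(1 − 0.34188) = −0.75 ln(0.65812)
  = −0.75 × (-0.418368) = 0.313776 substitutions/site.

0.314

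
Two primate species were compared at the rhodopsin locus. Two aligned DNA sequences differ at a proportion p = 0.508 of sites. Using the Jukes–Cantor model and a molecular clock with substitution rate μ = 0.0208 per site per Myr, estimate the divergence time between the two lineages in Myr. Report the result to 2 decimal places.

20.39

d = −(3/4) ln(1 − 4p/3) = −0.75 ln(1 − 0.677333) = −0.75 ln(0.322667)
  = −0.75 × (-1.131134) = 0.848351 substitutions/site.
Under a molecular clock d = 2μt, so t = d/(2μ) = 0.848351 / (2 × 0.0208) = 20.39 Myr.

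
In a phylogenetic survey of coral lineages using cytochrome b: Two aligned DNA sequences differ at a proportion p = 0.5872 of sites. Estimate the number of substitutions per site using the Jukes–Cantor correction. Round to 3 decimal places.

1.146

d = −(3/4) ln(1 − 4p/3) = −0.75 ln(1 − 0.782933) = −0.75 ln(0.217067)
  = −0.75 × (-1.527549) = 1.145662 substitutions/site.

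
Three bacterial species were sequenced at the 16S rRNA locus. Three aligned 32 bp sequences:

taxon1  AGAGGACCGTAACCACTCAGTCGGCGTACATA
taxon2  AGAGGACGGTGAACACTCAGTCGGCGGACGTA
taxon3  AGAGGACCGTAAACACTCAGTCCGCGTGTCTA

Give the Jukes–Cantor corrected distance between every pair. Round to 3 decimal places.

d(taxon1,taxon2) = 0.175, d(taxon1,taxon3) = 0.175, d(taxon2,taxon3) = 0.259

taxon1–taxon2: 5/32 sites differ → p = 0.15625, d = −0.75 ln(1 − 0.208333) = 0.175211 ≈ 0.175.
taxon1–taxon3: 5/32 sites differ → p = 0.15625, d = −0.75 ln(1 − 0.208333) = 0.175211 ≈ 0.175.
taxon2–taxon3: 7/32 sites differ → p = 0.21875, d = −0.75 ln(1 − 0.291667) = 0.258631 ≈ 0.259.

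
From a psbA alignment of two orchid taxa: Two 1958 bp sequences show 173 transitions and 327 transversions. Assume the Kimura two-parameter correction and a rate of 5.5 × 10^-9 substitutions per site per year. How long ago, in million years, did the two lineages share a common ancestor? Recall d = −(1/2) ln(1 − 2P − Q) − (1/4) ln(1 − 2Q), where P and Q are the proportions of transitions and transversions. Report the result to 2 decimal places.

P = 173/1958 ≈ 0.088355 and Q = 327/1958 ≈ 0.167007.
Under the Kimura two-parameter model, d = −½ ln(1 − 2P − Q) − ¼ ln(1 − 2Q).
1 − 2P − Q = 0.656283, giving −½ ln(0.656283) = 0.210582.
1 − 2Q = 0.665986, giving −¼ ln(0.665986) = 0.101622.
d = 0.210582 + 0.101622 = 0.312204.
Under a molecular clock d = 2μt, so t = d/(2μ) = 0.312204 / (2 × 5.5 × 10^-9) = 28.38 million years.

28.38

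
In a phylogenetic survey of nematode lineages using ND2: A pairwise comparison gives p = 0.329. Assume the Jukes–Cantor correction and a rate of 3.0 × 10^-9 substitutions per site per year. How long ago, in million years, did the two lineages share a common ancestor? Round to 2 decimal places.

72.18

d = −(3/4) ln(1 − 4p/3) = −0.75 ln(1 − 0.438667) = −0.75 ln(0.561333)
  = −0.75 × (-0.577441) = 0.433081 substitutions/site.
Under a molecular clock d = 2μt, so t = d/(2μ) = 0.433081 / (2 × 3.0 × 10^-9) = 72.18 million years.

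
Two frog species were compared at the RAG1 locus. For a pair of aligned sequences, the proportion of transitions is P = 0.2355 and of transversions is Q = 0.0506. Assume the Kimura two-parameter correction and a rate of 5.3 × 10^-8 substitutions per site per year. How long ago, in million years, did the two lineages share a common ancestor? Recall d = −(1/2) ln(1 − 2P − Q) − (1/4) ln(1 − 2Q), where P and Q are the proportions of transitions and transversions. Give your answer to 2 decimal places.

3.73

Under the Kimura two-parameter model, d = −½ ln(1 − 2P − Q) − ¼ ln(1 − 2Q).
1 − 2P − Q = 0.4784, giving −½ ln(0.4784) = 0.368654.
1 − 2Q = 0.8988, giving −¼ ln(0.8988) = 0.026674.
d = 0.368654 + 0.026674 = 0.395328.
Under a molecular clock d = 2μt, so t = d/(2μ) = 0.395328 / (2 × 5.3 × 10^-8) = 3.73 million years.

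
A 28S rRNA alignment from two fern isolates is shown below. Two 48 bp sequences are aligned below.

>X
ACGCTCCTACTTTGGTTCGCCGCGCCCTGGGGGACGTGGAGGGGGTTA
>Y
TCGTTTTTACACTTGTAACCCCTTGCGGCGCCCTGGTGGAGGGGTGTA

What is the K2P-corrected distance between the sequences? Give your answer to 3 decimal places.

Of 48 sites, 5 differences are transitions and 19 are transversions, so P = 5/48 ≈ 0.104167 and Q = 19/48 ≈ 0.395833.
Under the Kimura two-parameter model, d = −½ ln(1 − 2P − Q) − ¼ ln(1 − 2Q).
1 − 2P − Q = 0.395833, giving −½ ln(0.395833) = 0.463381.
1 − 2Q = 0.208334, giving −¼ ln(0.208334) = 0.392153.
d = 0.463381 + 0.392153 = 0.855534.

0.856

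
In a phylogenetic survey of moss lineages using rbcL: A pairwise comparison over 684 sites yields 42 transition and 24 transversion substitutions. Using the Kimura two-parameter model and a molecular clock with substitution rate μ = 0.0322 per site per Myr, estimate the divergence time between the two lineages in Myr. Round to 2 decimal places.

1.62

P = 42/684 ≈ 0.061404 and Q = 24/684 ≈ 0.035088.
Under the Kimura two-parameter model, d = −½ ln(1 − 2P − Q) − ¼ ln(1 − 2Q).
1 − 2P − Q = 0.842104, giving −½ ln(0.842104) = 0.085926.
1 − 2Q = 0.929824, giving −¼ ln(0.929824) = 0.018190.
d = 0.085926 + 0.018190 = 0.104116.
Under a molecular clock d = 2μt, so t = d/(2μ) = 0.104116 / (2 × 0.0322) = 1.62 Myr.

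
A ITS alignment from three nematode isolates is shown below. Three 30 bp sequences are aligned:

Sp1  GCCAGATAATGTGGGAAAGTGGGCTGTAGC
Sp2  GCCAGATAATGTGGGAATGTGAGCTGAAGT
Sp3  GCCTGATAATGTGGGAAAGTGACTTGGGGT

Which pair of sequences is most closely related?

Sp1 and Sp2

Sp1–Sp2: 4/30 differ, p = 0.133, d = 0.147.
Sp1–Sp3: 7/30 differ, p = 0.233, d = 0.280.
Sp2–Sp3: 6/30 differ, p = 0.200, d = 0.233.
The smallest distance is between Sp1 and Sp2.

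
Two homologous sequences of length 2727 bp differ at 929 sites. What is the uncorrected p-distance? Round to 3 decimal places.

p = 929/2727 = 0.340667… ≈ 0.341 (to 3 d.p.).

0.341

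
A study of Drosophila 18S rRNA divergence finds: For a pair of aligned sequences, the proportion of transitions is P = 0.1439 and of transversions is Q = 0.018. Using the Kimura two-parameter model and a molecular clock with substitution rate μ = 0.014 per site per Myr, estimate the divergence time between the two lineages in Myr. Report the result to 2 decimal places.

6.85

Under the Kimura two-parameter model, d = −½ ln(1 − 2P − Q) − ¼ ln(1 − 2Q).
1 − 2P − Q = 0.6942, giving −½ ln(0.6942) = 0.182498.
1 − 2Q = 0.964, giving −¼ ln(0.964) = 0.009166.
d = 0.182498 + 0.009166 = 0.191664.
Under a molecular clock d = 2μt, so t = d/(2μ) = 0.191664 / (2 × 0.014) = 6.85 Myr.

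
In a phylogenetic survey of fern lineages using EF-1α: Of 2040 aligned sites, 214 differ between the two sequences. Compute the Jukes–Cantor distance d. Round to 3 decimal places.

0.113

p = 214/2040 ≈ 0.104902.
d = −(3/4) ln(1 − 4p/3) = −0.75 ln(1 − 0.139869) = −0.75 ln(0.860131)
  = −0.75 × (-0.150671) = 0.113003 substitutions/site.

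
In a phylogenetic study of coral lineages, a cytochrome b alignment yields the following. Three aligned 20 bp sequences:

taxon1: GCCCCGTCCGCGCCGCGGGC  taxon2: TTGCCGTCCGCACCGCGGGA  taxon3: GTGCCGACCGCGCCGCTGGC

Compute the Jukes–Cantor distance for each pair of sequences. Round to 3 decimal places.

d(taxon1,taxon2) = 0.304, d(taxon1,taxon3) = 0.233, d(taxon2,taxon3) = 0.304

taxon1–taxon2: 5/20 sites differ → p = 0.25, d = −0.75 ln(1 − 0.333333) = 0.304098 ≈ 0.304.
taxon1–taxon3: 4/20 sites differ → p = 0.2, d = −0.75 ln(1 − 0.266667) = 0.232617 ≈ 0.233.
taxon2–taxon3: 5/20 sites differ → p = 0.25, d = −0.75 ln(1 − 0.333333) = 0.304098 ≈ 0.304.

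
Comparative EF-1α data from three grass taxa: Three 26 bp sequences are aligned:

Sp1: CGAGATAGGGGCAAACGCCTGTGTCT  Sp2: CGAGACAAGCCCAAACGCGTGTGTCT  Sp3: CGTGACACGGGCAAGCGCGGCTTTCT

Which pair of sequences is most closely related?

Sp1 and Sp2

Sp1–Sp2: 5/26 differ, p = 0.192, d = 0.222.
Sp1–Sp3: 8/26 differ, p = 0.308, d = 0.396.
Sp2–Sp3: 8/26 differ, p = 0.308, d = 0.396.
The smallest distance is between Sp1 and Sp2.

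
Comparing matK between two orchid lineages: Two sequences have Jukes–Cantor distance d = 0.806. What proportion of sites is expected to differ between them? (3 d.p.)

p = (3/4)(1 − e^(−4d/3)) = 0.75 × (1 − e^(-1.074667)) = 0.75 × (1 − 0.341411) = 0.493942.

0.494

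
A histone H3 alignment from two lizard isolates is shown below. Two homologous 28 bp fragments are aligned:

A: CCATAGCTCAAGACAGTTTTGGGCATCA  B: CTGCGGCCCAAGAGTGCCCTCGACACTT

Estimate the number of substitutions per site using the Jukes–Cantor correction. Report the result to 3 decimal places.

The sequences differ at 15 of 28 sites, so p = 15/28 ≈ 0.535714.
d = −(3/4) ln(1 − 4p/3) = −0.75 ln(1 − 0.714285) = −0.75 ln(0.285715)
  = −0.75 × (-1.252760) = 0.939570 substitutions/site.

0.940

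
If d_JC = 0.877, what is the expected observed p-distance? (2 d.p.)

p = (3/4)(1 − e^(−4d/3)) = 0.75 × (1 − e^(-1.169333)) = 0.75 × (1 − 0.310574) = 0.517070.

0.52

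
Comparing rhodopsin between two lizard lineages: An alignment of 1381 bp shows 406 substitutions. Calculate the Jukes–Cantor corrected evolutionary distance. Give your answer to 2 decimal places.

0.37

p = 406/1381 ≈ 0.29399.
d = −(3/4) ln(1 − 4p/3) = −0.75 ln(1 − 0.391987) = −0.75 ln(0.608013)
  = −0.75 × (-0.497559) = 0.373169 substitutions/site.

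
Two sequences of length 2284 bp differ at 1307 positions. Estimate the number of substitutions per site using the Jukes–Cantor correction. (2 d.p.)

1.08

p = 1307/2284 ≈ 0.572242.
d = −(3/4) ln(1 − 4p/3) = −0.75 ln(1 − 0.762989) = −0.75 ln(0.237011)
  = −0.75 × (-1.439649) = 1.079737 substitutions/site.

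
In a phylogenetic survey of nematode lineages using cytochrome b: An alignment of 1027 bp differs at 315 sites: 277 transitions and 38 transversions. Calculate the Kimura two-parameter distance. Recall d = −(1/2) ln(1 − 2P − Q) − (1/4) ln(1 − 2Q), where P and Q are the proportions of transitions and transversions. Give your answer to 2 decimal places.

0.45

P = 277/1027 ≈ 0.269718 and Q = 38/1027 ≈ 0.037001.
Under the Kimura two-parameter model, d = −½ ln(1 − 2P − Q) − ¼ ln(1 − 2Q).
1 − 2P − Q = 0.423563, giving −½ ln(0.423563) = 0.429527.
1 − 2Q = 0.925998, giving −¼ ln(0.925998) = 0.019221.
d = 0.429527 + 0.019221 = 0.448748.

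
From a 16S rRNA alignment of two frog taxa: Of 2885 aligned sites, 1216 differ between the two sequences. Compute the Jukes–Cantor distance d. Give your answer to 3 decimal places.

0.619

p = 1216/2885 ≈ 0.42149.
d = −(3/4) ln(1 − 4p/3) = −0.75 ln(1 − 0.561987) = −0.75 ln(0.438013)
  = −0.75 × (-0.825507) = 0.619130 substitutions/site.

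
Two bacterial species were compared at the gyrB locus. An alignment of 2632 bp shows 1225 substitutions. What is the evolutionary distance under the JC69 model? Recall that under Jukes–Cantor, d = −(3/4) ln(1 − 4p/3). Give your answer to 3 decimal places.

p = 1225/2632 ≈ 0.465426.
d = −(3/4) ln(1 − 4p/3) = −0.75 ln(1 − 0.620568) = −0.75 ln(0.379432)
  = −0.75 × (-0.969080) = 0.726810 substitutions/site.

0.727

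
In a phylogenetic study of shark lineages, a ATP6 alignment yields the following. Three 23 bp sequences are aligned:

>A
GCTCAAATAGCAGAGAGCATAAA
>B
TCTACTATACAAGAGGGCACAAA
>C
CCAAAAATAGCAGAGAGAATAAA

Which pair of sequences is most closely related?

A and C

A–B: 8/23 differ, p = 0.348, d = 0.467.
A–C: 4/23 differ, p = 0.174, d = 0.198.
B–C: 9/23 differ, p = 0.391, d = 0.553.
The smallest distance is between A and C.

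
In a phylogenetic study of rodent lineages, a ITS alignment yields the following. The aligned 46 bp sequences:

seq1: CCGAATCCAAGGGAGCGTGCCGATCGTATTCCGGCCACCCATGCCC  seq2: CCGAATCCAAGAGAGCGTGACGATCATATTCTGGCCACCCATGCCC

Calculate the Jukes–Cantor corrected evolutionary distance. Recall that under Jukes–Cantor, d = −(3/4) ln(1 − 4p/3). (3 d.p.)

0.092

The sequences differ at 4 of 46 sites (12, 20, 26, 32), so p = 4/46 ≈ 0.086957.
d = −(3/4) ln(1 − 4p/3) = −0.75 ln(1 − 0.115943) = −0.75 ln(0.884057)
  = −0.75 × (-0.123234) = 0.092426 substitutions/site.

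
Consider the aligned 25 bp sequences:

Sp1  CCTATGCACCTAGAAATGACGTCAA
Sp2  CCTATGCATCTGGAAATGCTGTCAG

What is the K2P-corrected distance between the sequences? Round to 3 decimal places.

0.244

Of 25 sites, 4 differences are transitions and 1 are transversions, so P = 4/25 = 0.16 and Q = 1/25 = 0.04.
Under the Kimura two-parameter model, d = −½ ln(1 − 2P − Q) − ¼ ln(1 − 2Q).
1 − 2P − Q = 0.64, giving −½ ln(0.64) = 0.223144.
1 − 2Q = 0.92, giving −¼ ln(0.92) = 0.020845.
d = 0.223144 + 0.020845 = 0.243989.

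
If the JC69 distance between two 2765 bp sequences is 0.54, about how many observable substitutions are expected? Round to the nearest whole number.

1064

Invert JC69: p = (3/4)(1 − e^(−4d/3)) = 0.75 × (1 − e^(-0.72)) = 0.75 × (1 − 0.486752) = 0.384936.
Expected differing sites = pL ≈ 0.384936 × 2765 = 1064.34804 ≈ 1064.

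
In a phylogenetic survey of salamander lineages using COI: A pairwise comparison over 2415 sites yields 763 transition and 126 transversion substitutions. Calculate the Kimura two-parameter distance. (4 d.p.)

0.6036

P = 763/2415 ≈ 0.315942 and Q = 126/2415 ≈ 0.052174.
Under the Kimura two-parameter model, d = −½ ln(1 − 2P − Q) − ¼ ln(1 − 2Q).
1 − 2P − Q = 0.315942, giving −½ ln(0.315942) = 0.576098.
1 − 2Q = 0.895652, giving −¼ ln(0.895652) = 0.027551.
d = 0.576098 + 0.027551 = 0.603649.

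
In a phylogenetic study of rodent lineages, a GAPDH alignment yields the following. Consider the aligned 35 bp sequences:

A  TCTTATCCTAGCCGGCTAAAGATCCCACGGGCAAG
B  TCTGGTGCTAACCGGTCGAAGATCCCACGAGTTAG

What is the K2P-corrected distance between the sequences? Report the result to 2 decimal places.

Of 35 sites, 7 differences are transitions and 3 are transversions, so P = 7/35 = 0.2 and Q = 3/35 ≈ 0.085714.
Under the Kimura two-parameter model, d = −½ ln(1 − 2P − Q) − ¼ ln(1 − 2Q).
1 − 2P − Q = 0.514286, giving −½ ln(0.514286) = 0.332488.
1 − 2Q = 0.828572, giving −¼ ln(0.828572) = 0.047013.
d = 0.332488 + 0.047013 = 0.379501.

0.38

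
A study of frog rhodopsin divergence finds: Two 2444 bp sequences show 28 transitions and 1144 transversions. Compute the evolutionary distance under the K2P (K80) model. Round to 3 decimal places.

1.026

P = 28/2444 ≈ 0.011457 and Q = 1144/2444 ≈ 0.468085.
Under the Kimura two-parameter model, d = −½ ln(1 − 2P − Q) − ¼ ln(1 − 2Q).
1 − 2P − Q = 0.509001, giving −½ ln(0.509001) = 0.337653.
1 − 2Q = 0.06383, giving −¼ ln(0.06383) = 0.687883.
d = 0.337653 + 0.687883 = 1.025536.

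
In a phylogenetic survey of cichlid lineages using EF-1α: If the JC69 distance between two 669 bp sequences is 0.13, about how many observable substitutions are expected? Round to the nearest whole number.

80

Invert JC69: p = (3/4)(1 − e^(−4d/3)) = 0.75 × (1 − e^(-0.173333)) = 0.75 × (1 − 0.840858) = 0.119357.
Expected differing sites = pL ≈ 0.119357 × 669 = 79.849833 ≈ 80.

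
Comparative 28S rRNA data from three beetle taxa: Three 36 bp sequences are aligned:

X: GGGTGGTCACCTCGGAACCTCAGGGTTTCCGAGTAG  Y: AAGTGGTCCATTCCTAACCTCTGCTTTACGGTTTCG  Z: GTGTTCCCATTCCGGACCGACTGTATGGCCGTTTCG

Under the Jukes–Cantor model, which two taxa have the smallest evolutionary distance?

X and Y

X–Y: 15/36 differ, p = 0.417, d = 0.608.
X–Z: 18/36 differ, p = 0.500, d = 0.824.
Y–Z: 18/36 differ, p = 0.500, d = 0.824.
The smallest distance is between X and Y.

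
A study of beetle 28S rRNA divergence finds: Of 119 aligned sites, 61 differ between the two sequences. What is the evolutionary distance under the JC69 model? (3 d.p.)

0.863

p = 61/119 ≈ 0.512605.
d = −(3/4) ln(1 − 4p/3) = −0.75 ln(1 − 0.683473) = −0.75 ln(0.316527)
  = −0.75 × (-1.150347) = 0.862760 substitutions/site.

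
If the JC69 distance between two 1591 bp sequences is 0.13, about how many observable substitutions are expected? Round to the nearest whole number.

Invert JC69: p = (3/4)(1 − e^(−4d/3)) = 0.75 × (1 − e^(-0.173333)) = 0.75 × (1 − 0.840858) = 0.119357.
Expected differing sites = pL ≈ 0.119357 × 1591 = 189.896987 ≈ 190.

190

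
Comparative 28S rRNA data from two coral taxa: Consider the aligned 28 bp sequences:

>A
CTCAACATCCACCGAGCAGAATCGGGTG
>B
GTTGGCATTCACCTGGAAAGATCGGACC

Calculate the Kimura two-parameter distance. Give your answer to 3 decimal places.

Of 28 sites, 9 differences are transitions and 4 are transversions, so P = 9/28 ≈ 0.321429 and Q = 4/28 ≈ 0.142857.
Under the Kimura two-parameter model, d = −½ ln(1 − 2P − Q) − ¼ ln(1 − 2Q).
1 − 2P − Q = 0.214285, giving −½ ln(0.214285) = 0.770224.
1 − 2Q = 0.714286, giving −¼ ln(0.714286) = 0.084118.
d = 0.770224 + 0.084118 = 0.854342.

0.854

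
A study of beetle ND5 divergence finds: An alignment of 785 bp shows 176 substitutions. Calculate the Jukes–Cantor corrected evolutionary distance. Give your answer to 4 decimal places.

0.2664

p = 176/785 ≈ 0.224204.
d = −(3/4) ln(1 − 4p/3) = −0.75 ln(1 − 0.298939) = −0.75 ln(0.701061)
  = −0.75 × (-0.355160) = 0.266370 substitutions/site.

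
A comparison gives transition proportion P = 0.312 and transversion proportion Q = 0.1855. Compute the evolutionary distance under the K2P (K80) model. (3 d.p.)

0.945

Under the Kimura two-parameter model, d = −½ ln(1 − 2P − Q) − ¼ ln(1 − 2Q).
1 − 2P − Q = 0.1905, giving −½ ln(0.1905) = 0.829052.
1 − 2Q = 0.629, giving −¼ ln(0.629) = 0.115906.
d = 0.829052 + 0.115906 = 0.944958.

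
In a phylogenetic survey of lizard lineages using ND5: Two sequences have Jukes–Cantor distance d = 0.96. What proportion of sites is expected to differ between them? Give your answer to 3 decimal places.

0.541

p = (3/4)(1 − e^(−4d/3)) = 0.75 × (1 − e^(-1.28)) = 0.75 × (1 − 0.278037) = 0.541472.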